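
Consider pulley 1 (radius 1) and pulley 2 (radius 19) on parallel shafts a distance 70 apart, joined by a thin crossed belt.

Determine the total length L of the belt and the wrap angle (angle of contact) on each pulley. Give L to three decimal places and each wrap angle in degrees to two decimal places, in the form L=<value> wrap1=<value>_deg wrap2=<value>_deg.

crossed belt: β = asin((r1+r2)/C) = asin(20/70) = 16.6015°
wrap1 = wrap2 = π + 2β = 213.2031°
tangent length = C·cosβ = 67.0820
L = (r1+r2)·wrap + 2·C·cosβ = 20·3.7211 + 2·67.0820 = 208.5860

L=208.586 wrap1=213.20_deg wrap2=213.20_deg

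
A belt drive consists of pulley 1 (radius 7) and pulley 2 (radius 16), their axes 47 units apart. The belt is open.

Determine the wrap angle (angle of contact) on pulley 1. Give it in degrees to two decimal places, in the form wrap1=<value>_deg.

open belt: β = asin((r2−r1)/C) = asin(9/47) = 11.0397°
wrap1 = π − 2β = 157.9206°
wrap2 = π + 2β = 202.0794°

wrap1=157.92_deg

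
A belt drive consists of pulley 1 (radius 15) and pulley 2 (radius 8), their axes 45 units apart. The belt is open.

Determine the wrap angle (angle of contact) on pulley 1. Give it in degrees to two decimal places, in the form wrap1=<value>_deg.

open belt: β = asin((r2−r1)/C) = asin(-7/45) = -8.9490°
wrap1 = π − 2β = 197.8980°
wrap2 = π + 2β = 162.1020°

wrap1=197.90_deg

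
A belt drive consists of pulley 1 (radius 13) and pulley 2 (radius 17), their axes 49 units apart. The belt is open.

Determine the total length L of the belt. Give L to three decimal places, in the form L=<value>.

L=192.574

open belt: β = asin((r2−r1)/C) = asin(4/49) = 4.6824°
wrap1 = π − 2β = 170.6352°
wrap2 = π + 2β = 189.3648°
tangent length = C·cosβ = 48.8365
L = r1·wrap1 + r2·wrap2 + 2·C·cosβ = 13·2.9781 + 17·3.3050 + 2·48.8365 = 192.5745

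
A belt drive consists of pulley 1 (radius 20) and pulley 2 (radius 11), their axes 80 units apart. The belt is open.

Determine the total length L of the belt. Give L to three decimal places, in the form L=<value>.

open belt: β = asin((r2−r1)/C) = asin(-9/80) = -6.4594°
wrap1 = π − 2β = 192.9189°
wrap2 = π + 2β = 167.0811°
tangent length = C·cosβ = 79.4921
L = r1·wrap1 + r2·wrap2 + 2·C·cosβ = 20·3.3671 + 11·2.9161 + 2·79.4921 = 258.4029

L=258.403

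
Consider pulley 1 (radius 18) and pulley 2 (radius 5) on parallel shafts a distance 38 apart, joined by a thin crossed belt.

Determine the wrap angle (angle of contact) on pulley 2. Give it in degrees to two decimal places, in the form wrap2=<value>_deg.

crossed belt: β = asin((r1+r2)/C) = asin(23/38) = 37.2478°
wrap1 = wrap2 = π + 2β = 254.4956°

wrap2=254.50_deg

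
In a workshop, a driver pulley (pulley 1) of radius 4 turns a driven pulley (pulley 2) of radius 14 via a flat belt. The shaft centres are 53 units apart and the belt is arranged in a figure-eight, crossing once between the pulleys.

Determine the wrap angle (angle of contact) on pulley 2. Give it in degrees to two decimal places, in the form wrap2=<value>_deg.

wrap2=219.71_deg

crossed belt: β = asin((r1+r2)/C) = asin(18/53) = 19.8539°
wrap1 = wrap2 = π + 2β = 219.7078°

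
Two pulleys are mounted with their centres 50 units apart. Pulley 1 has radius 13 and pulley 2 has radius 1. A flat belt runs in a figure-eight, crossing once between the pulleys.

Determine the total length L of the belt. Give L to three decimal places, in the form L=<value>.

L=147.929

crossed belt: β = asin((r1+r2)/C) = asin(14/50) = 16.2602°
wrap1 = wrap2 = π + 2β = 212.5204°
tangent length = C·cosβ = 48.0000
L = (r1+r2)·wrap + 2·C·cosβ = 14·3.7092 + 2·48.0000 = 147.9285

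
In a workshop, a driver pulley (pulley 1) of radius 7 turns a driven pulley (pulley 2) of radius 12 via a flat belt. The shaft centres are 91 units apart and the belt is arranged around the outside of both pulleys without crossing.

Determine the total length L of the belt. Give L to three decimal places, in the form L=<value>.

L=241.965

open belt: β = asin((r2−r1)/C) = asin(5/91) = 3.1497°
wrap1 = π − 2β = 173.7006°
wrap2 = π + 2β = 186.2994°
tangent length = C·cosβ = 90.8625
L = r1·wrap1 + r2·wrap2 + 2·C·cosβ = 7·3.0316 + 12·3.2515 + 2·90.8625 = 241.9651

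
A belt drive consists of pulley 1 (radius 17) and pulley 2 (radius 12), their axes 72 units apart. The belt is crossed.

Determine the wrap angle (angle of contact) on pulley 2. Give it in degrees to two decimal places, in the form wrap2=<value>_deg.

wrap2=227.50_deg

crossed belt: β = asin((r1+r2)/C) = asin(29/72) = 23.7519°
wrap1 = wrap2 = π + 2β = 227.5039°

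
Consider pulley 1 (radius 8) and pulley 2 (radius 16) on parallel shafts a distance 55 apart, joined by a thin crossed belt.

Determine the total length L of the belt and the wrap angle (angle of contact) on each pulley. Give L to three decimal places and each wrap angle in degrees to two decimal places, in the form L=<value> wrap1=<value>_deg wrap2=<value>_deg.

L=196.048 wrap1=231.74_deg wrap2=231.74_deg

crossed belt: β = asin((r1+r2)/C) = asin(24/55) = 25.8721°
wrap1 = wrap2 = π + 2β = 231.7442°
tangent length = C·cosβ = 49.4874
L = (r1+r2)·wrap + 2·C·cosβ = 24·4.0447 + 2·49.4874 = 196.0475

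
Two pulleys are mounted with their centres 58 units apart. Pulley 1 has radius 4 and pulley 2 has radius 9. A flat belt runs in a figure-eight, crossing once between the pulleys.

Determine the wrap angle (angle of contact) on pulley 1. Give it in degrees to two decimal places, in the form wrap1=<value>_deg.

wrap1=205.90_deg

crossed belt: β = asin((r1+r2)/C) = asin(13/58) = 12.9522°
wrap1 = wrap2 = π + 2β = 205.9044°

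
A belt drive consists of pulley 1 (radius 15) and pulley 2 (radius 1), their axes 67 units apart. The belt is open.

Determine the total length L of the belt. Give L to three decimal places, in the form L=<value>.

open belt: β = asin((r2−r1)/C) = asin(-14/67) = -12.0611°
wrap1 = π − 2β = 204.1223°
wrap2 = π + 2β = 155.8777°
tangent length = C·cosβ = 65.5210
L = r1·wrap1 + r2·wrap2 + 2·C·cosβ = 15·3.5626 + 1·2.7206 + 2·65.5210 = 187.2016

L=187.202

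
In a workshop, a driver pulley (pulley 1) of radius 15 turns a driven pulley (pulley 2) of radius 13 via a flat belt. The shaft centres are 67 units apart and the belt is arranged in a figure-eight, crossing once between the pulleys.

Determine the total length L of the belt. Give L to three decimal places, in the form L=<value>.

crossed belt: β = asin((r1+r2)/C) = asin(28/67) = 24.7027°
wrap1 = wrap2 = π + 2β = 229.4055°
tangent length = C·cosβ = 60.8687
L = (r1+r2)·wrap + 2·C·cosβ = 28·4.0039 + 2·60.8687 = 233.8461

L=233.846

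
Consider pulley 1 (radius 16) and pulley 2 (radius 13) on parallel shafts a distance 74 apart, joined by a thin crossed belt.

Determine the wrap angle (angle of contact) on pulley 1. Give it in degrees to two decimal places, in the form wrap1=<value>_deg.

crossed belt: β = asin((r1+r2)/C) = asin(29/74) = 23.0723°
wrap1 = wrap2 = π + 2β = 226.1445°

wrap1=226.14_deg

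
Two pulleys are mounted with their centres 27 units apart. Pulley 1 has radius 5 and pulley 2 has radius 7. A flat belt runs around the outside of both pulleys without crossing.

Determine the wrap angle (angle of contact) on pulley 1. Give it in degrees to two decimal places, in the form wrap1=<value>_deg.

wrap1=171.50_deg

open belt: β = asin((r2−r1)/C) = asin(2/27) = 4.2480°
wrap1 = π − 2β = 171.5040°
wrap2 = π + 2β = 188.4960°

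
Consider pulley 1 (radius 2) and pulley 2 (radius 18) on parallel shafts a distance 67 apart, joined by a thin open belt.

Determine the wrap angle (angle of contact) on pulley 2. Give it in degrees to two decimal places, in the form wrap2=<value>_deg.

open belt: β = asin((r2−r1)/C) = asin(16/67) = 13.8161°
wrap1 = π − 2β = 152.3678°
wrap2 = π + 2β = 207.6322°

wrap2=207.63_deg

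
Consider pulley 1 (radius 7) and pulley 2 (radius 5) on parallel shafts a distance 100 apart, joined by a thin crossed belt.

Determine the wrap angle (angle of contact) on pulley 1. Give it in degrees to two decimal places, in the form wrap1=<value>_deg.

wrap1=193.78_deg

crossed belt: β = asin((r1+r2)/C) = asin(12/100) = 6.8921°
wrap1 = wrap2 = π + 2β = 193.7842°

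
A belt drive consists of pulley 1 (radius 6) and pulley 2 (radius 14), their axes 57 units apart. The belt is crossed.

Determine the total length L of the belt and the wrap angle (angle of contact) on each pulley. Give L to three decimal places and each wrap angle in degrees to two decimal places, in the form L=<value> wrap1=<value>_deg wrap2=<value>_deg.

L=183.924 wrap1=221.08_deg wrap2=221.08_deg

crossed belt: β = asin((r1+r2)/C) = asin(20/57) = 20.5410°
wrap1 = wrap2 = π + 2β = 221.0820°
tangent length = C·cosβ = 53.3760
L = (r1+r2)·wrap + 2·C·cosβ = 20·3.8586 + 2·53.3760 = 183.9242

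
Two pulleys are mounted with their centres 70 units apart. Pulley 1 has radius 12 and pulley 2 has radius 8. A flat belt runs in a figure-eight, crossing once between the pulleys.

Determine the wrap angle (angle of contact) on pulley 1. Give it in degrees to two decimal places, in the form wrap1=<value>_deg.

wrap1=213.20_deg

crossed belt: β = asin((r1+r2)/C) = asin(20/70) = 16.6015°
wrap1 = wrap2 = π + 2β = 213.2031°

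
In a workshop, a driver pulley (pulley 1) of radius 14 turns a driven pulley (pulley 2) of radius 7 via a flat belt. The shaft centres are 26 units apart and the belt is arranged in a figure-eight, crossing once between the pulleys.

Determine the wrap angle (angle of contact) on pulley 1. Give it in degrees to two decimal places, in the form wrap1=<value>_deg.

crossed belt: β = asin((r1+r2)/C) = asin(21/26) = 53.8711°
wrap1 = wrap2 = π + 2β = 287.7421°

wrap1=287.74_deg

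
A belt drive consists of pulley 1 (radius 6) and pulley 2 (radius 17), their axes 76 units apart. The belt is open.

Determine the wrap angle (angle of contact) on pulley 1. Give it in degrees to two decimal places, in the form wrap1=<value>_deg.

wrap1=163.36_deg

open belt: β = asin((r2−r1)/C) = asin(11/76) = 8.3220°
wrap1 = π − 2β = 163.3559°
wrap2 = π + 2β = 196.6441°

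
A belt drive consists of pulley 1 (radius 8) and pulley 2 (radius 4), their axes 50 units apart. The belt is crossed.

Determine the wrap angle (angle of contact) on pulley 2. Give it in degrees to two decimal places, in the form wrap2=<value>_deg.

wrap2=207.77_deg

crossed belt: β = asin((r1+r2)/C) = asin(12/50) = 13.8865°
wrap1 = wrap2 = π + 2β = 207.7731°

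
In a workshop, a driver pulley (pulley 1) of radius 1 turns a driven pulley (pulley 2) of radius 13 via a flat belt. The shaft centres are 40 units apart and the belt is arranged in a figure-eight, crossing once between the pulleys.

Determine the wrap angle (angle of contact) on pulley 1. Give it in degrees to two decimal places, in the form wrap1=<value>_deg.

crossed belt: β = asin((r1+r2)/C) = asin(14/40) = 20.4873°
wrap1 = wrap2 = π + 2β = 220.9746°

wrap1=220.97_deg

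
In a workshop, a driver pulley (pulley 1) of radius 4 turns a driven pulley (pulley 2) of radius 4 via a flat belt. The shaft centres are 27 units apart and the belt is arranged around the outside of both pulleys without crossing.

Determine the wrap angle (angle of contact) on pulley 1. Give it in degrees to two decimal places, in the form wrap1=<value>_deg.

open belt: β = asin((r2−r1)/C) = asin(0/27) = 0.0000°
wrap1 = π − 2β = 180.0000°
wrap2 = π + 2β = 180.0000°

wrap1=180.00_deg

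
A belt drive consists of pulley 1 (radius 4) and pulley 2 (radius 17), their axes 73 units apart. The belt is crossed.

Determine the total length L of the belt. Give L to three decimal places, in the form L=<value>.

crossed belt: β = asin((r1+r2)/C) = asin(21/73) = 16.7186°
wrap1 = wrap2 = π + 2β = 213.4372°
tangent length = C·cosβ = 69.9142
L = (r1+r2)·wrap + 2·C·cosβ = 21·3.7252 + 2·69.9142 = 218.0573

L=218.057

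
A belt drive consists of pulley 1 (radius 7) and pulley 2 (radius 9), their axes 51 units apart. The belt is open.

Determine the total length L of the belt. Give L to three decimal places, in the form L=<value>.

L=152.344

open belt: β = asin((r2−r1)/C) = asin(2/51) = 2.2475°
wrap1 = π − 2β = 175.5051°
wrap2 = π + 2β = 184.4949°
tangent length = C·cosβ = 50.9608
L = r1·wrap1 + r2·wrap2 + 2·C·cosβ = 7·3.0631 + 9·3.2200 + 2·50.9608 = 152.3439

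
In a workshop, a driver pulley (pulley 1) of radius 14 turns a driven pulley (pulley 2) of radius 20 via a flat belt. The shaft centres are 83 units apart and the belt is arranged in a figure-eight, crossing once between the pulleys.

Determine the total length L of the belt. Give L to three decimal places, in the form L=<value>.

crossed belt: β = asin((r1+r2)/C) = asin(34/83) = 24.1821°
wrap1 = wrap2 = π + 2β = 228.3643°
tangent length = C·cosβ = 75.7166
L = (r1+r2)·wrap + 2·C·cosβ = 34·3.9857 + 2·75.7166 = 286.9472

L=286.947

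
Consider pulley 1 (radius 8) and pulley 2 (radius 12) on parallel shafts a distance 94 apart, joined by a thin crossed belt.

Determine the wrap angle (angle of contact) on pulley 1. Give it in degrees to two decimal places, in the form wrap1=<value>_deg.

crossed belt: β = asin((r1+r2)/C) = asin(20/94) = 12.2845°
wrap1 = wrap2 = π + 2β = 204.5690°

wrap1=204.57_deg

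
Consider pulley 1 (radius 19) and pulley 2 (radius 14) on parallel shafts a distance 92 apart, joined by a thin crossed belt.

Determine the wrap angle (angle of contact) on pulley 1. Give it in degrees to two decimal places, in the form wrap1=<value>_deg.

wrap1=222.04_deg

crossed belt: β = asin((r1+r2)/C) = asin(33/92) = 21.0201°
wrap1 = wrap2 = π + 2β = 222.0402°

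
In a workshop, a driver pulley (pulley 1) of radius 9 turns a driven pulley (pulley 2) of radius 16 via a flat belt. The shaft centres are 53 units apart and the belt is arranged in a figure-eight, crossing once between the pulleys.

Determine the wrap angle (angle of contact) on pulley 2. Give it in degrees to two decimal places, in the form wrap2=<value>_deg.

wrap2=236.29_deg

crossed belt: β = asin((r1+r2)/C) = asin(25/53) = 28.1446°
wrap1 = wrap2 = π + 2β = 236.2892°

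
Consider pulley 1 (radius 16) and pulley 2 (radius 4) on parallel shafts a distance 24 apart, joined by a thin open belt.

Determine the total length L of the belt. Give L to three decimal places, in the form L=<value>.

open belt: β = asin((r2−r1)/C) = asin(-12/24) = -30.0000°
wrap1 = π − 2β = 240.0000°
wrap2 = π + 2β = 120.0000°
tangent length = C·cosβ = 20.7846
L = r1·wrap1 + r2·wrap2 + 2·C·cosβ = 16·4.1888 + 4·2.0944 + 2·20.7846 = 116.9674

L=116.967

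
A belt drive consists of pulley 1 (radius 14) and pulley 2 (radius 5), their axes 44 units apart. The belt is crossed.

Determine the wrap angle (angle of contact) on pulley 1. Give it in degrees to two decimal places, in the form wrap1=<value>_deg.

wrap1=231.17_deg

crossed belt: β = asin((r1+r2)/C) = asin(19/44) = 25.5830°
wrap1 = wrap2 = π + 2β = 231.1660°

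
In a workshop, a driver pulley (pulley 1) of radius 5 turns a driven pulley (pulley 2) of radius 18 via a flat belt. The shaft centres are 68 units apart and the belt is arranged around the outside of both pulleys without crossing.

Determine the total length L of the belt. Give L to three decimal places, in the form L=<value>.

open belt: β = asin((r2−r1)/C) = asin(13/68) = 11.0214°
wrap1 = π − 2β = 157.9571°
wrap2 = π + 2β = 202.0429°
tangent length = C·cosβ = 66.7458
L = r1·wrap1 + r2·wrap2 + 2·C·cosβ = 5·2.7569 + 18·3.5263 + 2·66.7458 = 210.7496

L=210.750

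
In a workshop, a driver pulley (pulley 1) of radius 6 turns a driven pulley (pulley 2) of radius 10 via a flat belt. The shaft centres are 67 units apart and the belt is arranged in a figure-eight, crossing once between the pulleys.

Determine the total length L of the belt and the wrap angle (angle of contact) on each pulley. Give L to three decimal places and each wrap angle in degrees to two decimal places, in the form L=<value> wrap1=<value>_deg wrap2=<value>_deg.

L=188.105 wrap1=207.63_deg wrap2=207.63_deg

crossed belt: β = asin((r1+r2)/C) = asin(16/67) = 13.8161°
wrap1 = wrap2 = π + 2β = 207.6322°
tangent length = C·cosβ = 65.0615
L = (r1+r2)·wrap + 2·C·cosβ = 16·3.6239 + 2·65.0615 = 188.1049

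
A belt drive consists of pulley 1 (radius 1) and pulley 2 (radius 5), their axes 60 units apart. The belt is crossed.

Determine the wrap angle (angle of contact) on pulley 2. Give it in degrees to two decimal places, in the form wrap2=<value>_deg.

wrap2=191.48_deg

crossed belt: β = asin((r1+r2)/C) = asin(6/60) = 5.7392°
wrap1 = wrap2 = π + 2β = 191.4783°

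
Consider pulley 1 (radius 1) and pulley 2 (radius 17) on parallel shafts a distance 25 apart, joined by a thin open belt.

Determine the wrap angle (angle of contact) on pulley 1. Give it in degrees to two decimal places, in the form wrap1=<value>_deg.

wrap1=100.42_deg

open belt: β = asin((r2−r1)/C) = asin(16/25) = 39.7918°
wrap1 = π − 2β = 100.4164°
wrap2 = π + 2β = 259.5836°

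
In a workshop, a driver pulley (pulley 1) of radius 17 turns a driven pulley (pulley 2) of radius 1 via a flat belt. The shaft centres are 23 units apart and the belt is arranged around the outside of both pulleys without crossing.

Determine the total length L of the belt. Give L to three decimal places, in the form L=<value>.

open belt: β = asin((r2−r1)/C) = asin(-16/23) = -44.0792°
wrap1 = π − 2β = 268.1584°
wrap2 = π + 2β = 91.8416°
tangent length = C·cosβ = 16.5227
L = r1·wrap1 + r2·wrap2 + 2·C·cosβ = 17·4.6802 + 1·1.6029 + 2·16.5227 = 114.2126

L=114.213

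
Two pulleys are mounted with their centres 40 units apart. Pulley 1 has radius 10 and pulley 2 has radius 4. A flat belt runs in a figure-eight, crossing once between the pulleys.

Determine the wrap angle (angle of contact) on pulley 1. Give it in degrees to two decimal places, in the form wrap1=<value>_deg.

wrap1=220.97_deg

crossed belt: β = asin((r1+r2)/C) = asin(14/40) = 20.4873°
wrap1 = wrap2 = π + 2β = 220.9746°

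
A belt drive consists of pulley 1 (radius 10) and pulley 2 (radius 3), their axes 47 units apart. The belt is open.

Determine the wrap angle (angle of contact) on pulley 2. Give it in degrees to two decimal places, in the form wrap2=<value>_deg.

open belt: β = asin((r2−r1)/C) = asin(-7/47) = -8.5653°
wrap1 = π − 2β = 197.1306°
wrap2 = π + 2β = 162.8694°

wrap2=162.87_deg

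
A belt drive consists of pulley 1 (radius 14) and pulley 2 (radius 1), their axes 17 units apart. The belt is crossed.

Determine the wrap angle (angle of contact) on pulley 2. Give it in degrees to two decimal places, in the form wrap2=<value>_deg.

wrap2=303.86_deg

crossed belt: β = asin((r1+r2)/C) = asin(15/17) = 61.9275°
wrap1 = wrap2 = π + 2β = 303.8550°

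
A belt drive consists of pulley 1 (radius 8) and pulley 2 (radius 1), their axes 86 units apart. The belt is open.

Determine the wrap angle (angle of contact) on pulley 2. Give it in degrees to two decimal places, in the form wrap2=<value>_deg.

open belt: β = asin((r2−r1)/C) = asin(-7/86) = -4.6688°
wrap1 = π − 2β = 189.3375°
wrap2 = π + 2β = 170.6625°

wrap2=170.66_deg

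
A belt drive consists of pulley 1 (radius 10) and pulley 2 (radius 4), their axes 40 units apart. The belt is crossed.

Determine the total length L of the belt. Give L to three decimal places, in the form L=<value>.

crossed belt: β = asin((r1+r2)/C) = asin(14/40) = 20.4873°
wrap1 = wrap2 = π + 2β = 220.9746°
tangent length = C·cosβ = 37.4700
L = (r1+r2)·wrap + 2·C·cosβ = 14·3.8567 + 2·37.4700 = 128.9343

L=128.934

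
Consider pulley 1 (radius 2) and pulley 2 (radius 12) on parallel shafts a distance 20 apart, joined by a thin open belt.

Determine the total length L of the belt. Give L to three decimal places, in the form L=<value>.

open belt: β = asin((r2−r1)/C) = asin(10/20) = 30.0000°
wrap1 = π − 2β = 120.0000°
wrap2 = π + 2β = 240.0000°
tangent length = C·cosβ = 17.3205
L = r1·wrap1 + r2·wrap2 + 2·C·cosβ = 2·2.0944 + 12·4.1888 + 2·17.3205 = 89.0953

L=89.095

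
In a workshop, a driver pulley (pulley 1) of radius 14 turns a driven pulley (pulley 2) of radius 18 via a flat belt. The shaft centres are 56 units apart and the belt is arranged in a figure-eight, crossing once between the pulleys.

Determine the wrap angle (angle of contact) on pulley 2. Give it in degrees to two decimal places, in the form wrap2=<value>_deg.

crossed belt: β = asin((r1+r2)/C) = asin(32/56) = 34.8499°
wrap1 = wrap2 = π + 2β = 249.6998°

wrap2=249.70_deg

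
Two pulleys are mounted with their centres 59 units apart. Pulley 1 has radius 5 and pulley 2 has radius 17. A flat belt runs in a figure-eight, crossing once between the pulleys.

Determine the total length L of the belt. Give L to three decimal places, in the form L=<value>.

crossed belt: β = asin((r1+r2)/C) = asin(22/59) = 21.8934°
wrap1 = wrap2 = π + 2β = 223.7869°
tangent length = C·cosβ = 54.7449
L = (r1+r2)·wrap + 2·C·cosβ = 22·3.9058 + 2·54.7449 = 195.4177

L=195.418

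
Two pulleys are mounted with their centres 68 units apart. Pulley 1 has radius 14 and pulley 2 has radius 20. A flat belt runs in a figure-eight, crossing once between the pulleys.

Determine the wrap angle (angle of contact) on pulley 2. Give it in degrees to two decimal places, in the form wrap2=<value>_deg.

crossed belt: β = asin((r1+r2)/C) = asin(34/68) = 30.0000°
wrap1 = wrap2 = π + 2β = 240.0000°

wrap2=240.00_deg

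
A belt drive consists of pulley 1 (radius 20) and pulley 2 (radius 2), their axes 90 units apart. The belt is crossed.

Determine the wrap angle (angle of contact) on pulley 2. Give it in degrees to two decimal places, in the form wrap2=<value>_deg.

crossed belt: β = asin((r1+r2)/C) = asin(22/90) = 14.1490°
wrap1 = wrap2 = π + 2β = 208.2980°

wrap2=208.30_deg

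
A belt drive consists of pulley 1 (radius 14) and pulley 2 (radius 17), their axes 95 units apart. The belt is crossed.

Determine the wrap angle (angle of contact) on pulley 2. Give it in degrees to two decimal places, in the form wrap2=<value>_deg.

crossed belt: β = asin((r1+r2)/C) = asin(31/95) = 19.0453°
wrap1 = wrap2 = π + 2β = 218.0906°

wrap2=218.09_deg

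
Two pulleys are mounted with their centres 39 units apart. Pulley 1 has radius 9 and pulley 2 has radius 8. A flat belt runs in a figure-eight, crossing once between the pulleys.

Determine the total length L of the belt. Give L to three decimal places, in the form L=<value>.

L=138.942

crossed belt: β = asin((r1+r2)/C) = asin(17/39) = 25.8424°
wrap1 = wrap2 = π + 2β = 231.6848°
tangent length = C·cosβ = 35.0999
L = (r1+r2)·wrap + 2·C·cosβ = 17·4.0437 + 2·35.0999 = 138.9420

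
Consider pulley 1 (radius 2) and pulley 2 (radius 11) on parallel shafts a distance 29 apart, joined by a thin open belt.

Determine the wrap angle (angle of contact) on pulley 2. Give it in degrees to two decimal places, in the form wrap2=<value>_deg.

wrap2=216.16_deg

open belt: β = asin((r2−r1)/C) = asin(9/29) = 18.0800°
wrap1 = π − 2β = 143.8400°
wrap2 = π + 2β = 216.1600°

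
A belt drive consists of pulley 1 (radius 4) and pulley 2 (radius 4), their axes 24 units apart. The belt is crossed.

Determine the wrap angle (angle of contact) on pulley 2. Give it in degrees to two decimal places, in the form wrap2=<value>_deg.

wrap2=218.94_deg

crossed belt: β = asin((r1+r2)/C) = asin(8/24) = 19.4712°
wrap1 = wrap2 = π + 2β = 218.9424°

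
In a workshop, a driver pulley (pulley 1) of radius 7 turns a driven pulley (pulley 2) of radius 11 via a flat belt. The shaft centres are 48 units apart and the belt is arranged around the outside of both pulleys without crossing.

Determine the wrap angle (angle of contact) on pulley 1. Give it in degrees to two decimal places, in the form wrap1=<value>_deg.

open belt: β = asin((r2−r1)/C) = asin(4/48) = 4.7802°
wrap1 = π − 2β = 170.4396°
wrap2 = π + 2β = 189.5604°

wrap1=170.44_deg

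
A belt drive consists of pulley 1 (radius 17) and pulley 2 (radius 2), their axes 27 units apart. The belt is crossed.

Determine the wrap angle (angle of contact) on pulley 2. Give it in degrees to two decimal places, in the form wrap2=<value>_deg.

wrap2=269.45_deg

crossed belt: β = asin((r1+r2)/C) = asin(19/27) = 44.7249°
wrap1 = wrap2 = π + 2β = 269.4498°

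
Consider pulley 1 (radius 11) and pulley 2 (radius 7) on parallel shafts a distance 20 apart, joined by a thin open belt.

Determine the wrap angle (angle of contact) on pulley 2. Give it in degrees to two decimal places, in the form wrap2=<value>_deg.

open belt: β = asin((r2−r1)/C) = asin(-4/20) = -11.5370°
wrap1 = π − 2β = 203.0739°
wrap2 = π + 2β = 156.9261°

wrap2=156.93_deg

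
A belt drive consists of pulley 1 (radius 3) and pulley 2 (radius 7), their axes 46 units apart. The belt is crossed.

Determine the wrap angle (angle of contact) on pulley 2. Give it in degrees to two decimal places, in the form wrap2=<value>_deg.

crossed belt: β = asin((r1+r2)/C) = asin(10/46) = 12.5559°
wrap1 = wrap2 = π + 2β = 205.1117°

wrap2=205.11_deg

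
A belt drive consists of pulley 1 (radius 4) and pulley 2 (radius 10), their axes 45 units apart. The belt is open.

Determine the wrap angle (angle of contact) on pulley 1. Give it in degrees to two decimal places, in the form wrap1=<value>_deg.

open belt: β = asin((r2−r1)/C) = asin(6/45) = 7.6623°
wrap1 = π − 2β = 164.6755°
wrap2 = π + 2β = 195.3245°

wrap1=164.68_deg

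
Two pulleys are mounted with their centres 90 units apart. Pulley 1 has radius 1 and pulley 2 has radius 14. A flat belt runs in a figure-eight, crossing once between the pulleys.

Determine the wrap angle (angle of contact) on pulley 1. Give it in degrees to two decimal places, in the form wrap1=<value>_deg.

wrap1=199.19_deg

crossed belt: β = asin((r1+r2)/C) = asin(15/90) = 9.5941°
wrap1 = wrap2 = π + 2β = 199.1881°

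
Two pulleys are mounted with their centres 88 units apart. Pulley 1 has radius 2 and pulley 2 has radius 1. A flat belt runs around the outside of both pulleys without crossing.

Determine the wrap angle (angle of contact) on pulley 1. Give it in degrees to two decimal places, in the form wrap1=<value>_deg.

open belt: β = asin((r2−r1)/C) = asin(-1/88) = -0.6511°
wrap1 = π − 2β = 181.3022°
wrap2 = π + 2β = 178.6978°

wrap1=181.30_deg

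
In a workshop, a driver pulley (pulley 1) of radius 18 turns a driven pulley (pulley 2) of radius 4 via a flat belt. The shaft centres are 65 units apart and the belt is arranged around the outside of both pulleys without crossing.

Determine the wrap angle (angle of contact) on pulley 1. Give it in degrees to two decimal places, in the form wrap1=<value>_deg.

open belt: β = asin((r2−r1)/C) = asin(-14/65) = -12.4381°
wrap1 = π − 2β = 204.8762°
wrap2 = π + 2β = 155.1238°

wrap1=204.88_deg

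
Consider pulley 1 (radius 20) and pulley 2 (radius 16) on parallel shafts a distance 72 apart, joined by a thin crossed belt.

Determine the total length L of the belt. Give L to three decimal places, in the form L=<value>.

crossed belt: β = asin((r1+r2)/C) = asin(36/72) = 30.0000°
wrap1 = wrap2 = π + 2β = 240.0000°
tangent length = C·cosβ = 62.3538
L = (r1+r2)·wrap + 2·C·cosβ = 36·4.1888 + 2·62.3538 = 275.5041

L=275.504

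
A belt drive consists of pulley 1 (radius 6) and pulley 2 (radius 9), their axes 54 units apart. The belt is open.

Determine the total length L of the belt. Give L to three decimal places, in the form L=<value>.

L=155.291

open belt: β = asin((r2−r1)/C) = asin(3/54) = 3.1847°
wrap1 = π − 2β = 173.6305°
wrap2 = π + 2β = 186.3695°
tangent length = C·cosβ = 53.9166
L = r1·wrap1 + r2·wrap2 + 2·C·cosβ = 6·3.0304 + 9·3.2528 + 2·53.9166 = 155.2906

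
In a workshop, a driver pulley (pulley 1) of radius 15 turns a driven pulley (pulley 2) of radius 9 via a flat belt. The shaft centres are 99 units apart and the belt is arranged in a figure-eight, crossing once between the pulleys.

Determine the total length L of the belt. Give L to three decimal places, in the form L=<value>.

L=279.245

crossed belt: β = asin((r1+r2)/C) = asin(24/99) = 14.0297°
wrap1 = wrap2 = π + 2β = 208.0593°
tangent length = C·cosβ = 96.0469
L = (r1+r2)·wrap + 2·C·cosβ = 24·3.6313 + 2·96.0469 = 279.2454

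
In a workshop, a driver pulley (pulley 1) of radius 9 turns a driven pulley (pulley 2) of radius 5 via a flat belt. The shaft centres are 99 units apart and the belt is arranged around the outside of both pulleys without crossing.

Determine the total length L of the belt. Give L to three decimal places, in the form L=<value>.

open belt: β = asin((r2−r1)/C) = asin(-4/99) = -2.3156°
wrap1 = π − 2β = 184.6312°
wrap2 = π + 2β = 175.3688°
tangent length = C·cosβ = 98.9192
L = r1·wrap1 + r2·wrap2 + 2·C·cosβ = 9·3.2224 + 5·3.0608 + 2·98.9192 = 242.1439

L=242.144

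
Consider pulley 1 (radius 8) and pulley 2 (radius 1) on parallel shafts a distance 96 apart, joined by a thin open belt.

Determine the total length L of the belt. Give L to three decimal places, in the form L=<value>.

open belt: β = asin((r2−r1)/C) = asin(-7/96) = -4.1815°
wrap1 = π − 2β = 188.3631°
wrap2 = π + 2β = 171.6369°
tangent length = C·cosβ = 95.7445
L = r1·wrap1 + r2·wrap2 + 2·C·cosβ = 8·3.2876 + 1·2.9956 + 2·95.7445 = 220.7850

L=220.785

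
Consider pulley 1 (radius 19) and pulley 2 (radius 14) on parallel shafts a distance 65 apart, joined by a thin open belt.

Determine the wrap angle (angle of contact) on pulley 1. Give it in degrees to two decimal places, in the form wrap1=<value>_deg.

wrap1=188.82_deg

open belt: β = asin((r2−r1)/C) = asin(-5/65) = -4.4117°
wrap1 = π − 2β = 188.8235°
wrap2 = π + 2β = 171.1765°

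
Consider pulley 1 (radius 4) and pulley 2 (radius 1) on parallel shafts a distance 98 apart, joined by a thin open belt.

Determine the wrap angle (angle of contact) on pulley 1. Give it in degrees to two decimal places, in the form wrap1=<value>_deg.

open belt: β = asin((r2−r1)/C) = asin(-3/98) = -1.7542°
wrap1 = π − 2β = 183.5085°
wrap2 = π + 2β = 176.4915°

wrap1=183.51_deg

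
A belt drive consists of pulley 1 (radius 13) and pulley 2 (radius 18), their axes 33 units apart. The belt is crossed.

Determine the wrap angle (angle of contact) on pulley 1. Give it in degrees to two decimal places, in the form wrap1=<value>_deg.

wrap1=319.90_deg

crossed belt: β = asin((r1+r2)/C) = asin(31/33) = 69.9500°
wrap1 = wrap2 = π + 2β = 319.9000°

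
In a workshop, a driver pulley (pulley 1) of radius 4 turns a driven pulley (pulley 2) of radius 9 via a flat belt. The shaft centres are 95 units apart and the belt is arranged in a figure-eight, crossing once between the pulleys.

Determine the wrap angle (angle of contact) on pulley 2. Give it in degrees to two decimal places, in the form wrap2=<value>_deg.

crossed belt: β = asin((r1+r2)/C) = asin(13/95) = 7.8652°
wrap1 = wrap2 = π + 2β = 195.7303°

wrap2=195.73_deg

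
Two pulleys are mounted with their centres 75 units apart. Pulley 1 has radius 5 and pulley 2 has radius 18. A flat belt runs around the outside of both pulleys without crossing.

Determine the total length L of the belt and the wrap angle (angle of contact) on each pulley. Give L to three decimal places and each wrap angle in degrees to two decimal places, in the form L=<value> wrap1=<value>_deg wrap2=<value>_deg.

open belt: β = asin((r2−r1)/C) = asin(13/75) = 9.9817°
wrap1 = π − 2β = 160.0366°
wrap2 = π + 2β = 199.9634°
tangent length = C·cosβ = 73.8647
L = r1·wrap1 + r2·wrap2 + 2·C·cosβ = 5·2.7932 + 18·3.4900 + 2·73.8647 = 224.5157

L=224.516 wrap1=160.04_deg wrap2=199.96_deg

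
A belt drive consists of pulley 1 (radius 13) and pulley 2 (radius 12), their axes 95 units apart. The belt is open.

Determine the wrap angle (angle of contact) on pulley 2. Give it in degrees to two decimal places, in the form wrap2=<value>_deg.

wrap2=178.79_deg

open belt: β = asin((r2−r1)/C) = asin(-1/95) = -0.6031°
wrap1 = π − 2β = 181.2062°
wrap2 = π + 2β = 178.7938°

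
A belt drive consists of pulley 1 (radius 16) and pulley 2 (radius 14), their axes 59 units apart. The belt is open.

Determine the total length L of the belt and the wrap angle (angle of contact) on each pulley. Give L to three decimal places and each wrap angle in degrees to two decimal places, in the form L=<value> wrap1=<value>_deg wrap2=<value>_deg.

L=212.316 wrap1=183.89_deg wrap2=176.11_deg

open belt: β = asin((r2−r1)/C) = asin(-2/59) = -1.9426°
wrap1 = π − 2β = 183.8852°
wrap2 = π + 2β = 176.1148°
tangent length = C·cosβ = 58.9661
L = r1·wrap1 + r2·wrap2 + 2·C·cosβ = 16·3.2094 + 14·3.0738 + 2·58.9661 = 212.3156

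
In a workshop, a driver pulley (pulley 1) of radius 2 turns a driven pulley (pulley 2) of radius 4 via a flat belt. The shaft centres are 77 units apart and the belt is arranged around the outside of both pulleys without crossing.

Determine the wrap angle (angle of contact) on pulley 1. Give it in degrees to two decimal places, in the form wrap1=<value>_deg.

open belt: β = asin((r2−r1)/C) = asin(2/77) = 1.4884°
wrap1 = π − 2β = 177.0233°
wrap2 = π + 2β = 182.9767°

wrap1=177.02_deg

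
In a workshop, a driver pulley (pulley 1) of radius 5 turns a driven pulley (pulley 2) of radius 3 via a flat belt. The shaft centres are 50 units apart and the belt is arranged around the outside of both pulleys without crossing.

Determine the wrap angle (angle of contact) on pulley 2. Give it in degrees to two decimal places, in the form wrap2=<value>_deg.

open belt: β = asin((r2−r1)/C) = asin(-2/50) = -2.2924°
wrap1 = π − 2β = 184.5849°
wrap2 = π + 2β = 175.4151°

wrap2=175.42_deg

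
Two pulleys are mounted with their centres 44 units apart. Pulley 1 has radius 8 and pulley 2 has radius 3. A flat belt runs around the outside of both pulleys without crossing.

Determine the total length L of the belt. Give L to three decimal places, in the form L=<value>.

open belt: β = asin((r2−r1)/C) = asin(-5/44) = -6.5250°
wrap1 = π − 2β = 193.0500°
wrap2 = π + 2β = 166.9500°
tangent length = C·cosβ = 43.7150
L = r1·wrap1 + r2·wrap2 + 2·C·cosβ = 8·3.3694 + 3·2.9138 + 2·43.7150 = 123.1263

L=123.126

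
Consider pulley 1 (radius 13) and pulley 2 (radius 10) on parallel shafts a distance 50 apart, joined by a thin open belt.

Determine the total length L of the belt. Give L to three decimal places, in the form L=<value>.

open belt: β = asin((r2−r1)/C) = asin(-3/50) = -3.4398°
wrap1 = π − 2β = 186.8796°
wrap2 = π + 2β = 173.1204°
tangent length = C·cosβ = 49.9099
L = r1·wrap1 + r2·wrap2 + 2·C·cosβ = 13·3.2617 + 10·3.0215 + 2·49.9099 = 172.4367

L=172.437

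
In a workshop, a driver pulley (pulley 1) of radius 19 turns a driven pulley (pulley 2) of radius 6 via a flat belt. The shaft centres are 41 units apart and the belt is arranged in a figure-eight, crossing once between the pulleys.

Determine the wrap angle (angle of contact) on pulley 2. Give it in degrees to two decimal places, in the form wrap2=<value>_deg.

wrap2=255.14_deg

crossed belt: β = asin((r1+r2)/C) = asin(25/41) = 37.5719°
wrap1 = wrap2 = π + 2β = 255.1437°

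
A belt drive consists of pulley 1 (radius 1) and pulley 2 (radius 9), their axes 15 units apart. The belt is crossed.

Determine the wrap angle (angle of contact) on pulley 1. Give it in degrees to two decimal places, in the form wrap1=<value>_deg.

crossed belt: β = asin((r1+r2)/C) = asin(10/15) = 41.8103°
wrap1 = wrap2 = π + 2β = 263.6206°

wrap1=263.62_deg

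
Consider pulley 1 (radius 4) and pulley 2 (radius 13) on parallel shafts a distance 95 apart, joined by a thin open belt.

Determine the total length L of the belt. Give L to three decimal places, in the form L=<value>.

L=244.260

open belt: β = asin((r2−r1)/C) = asin(9/95) = 5.4362°
wrap1 = π − 2β = 169.1277°
wrap2 = π + 2β = 190.8723°
tangent length = C·cosβ = 94.5727
L = r1·wrap1 + r2·wrap2 + 2·C·cosβ = 4·2.9518 + 13·3.3314 + 2·94.5727 = 244.2603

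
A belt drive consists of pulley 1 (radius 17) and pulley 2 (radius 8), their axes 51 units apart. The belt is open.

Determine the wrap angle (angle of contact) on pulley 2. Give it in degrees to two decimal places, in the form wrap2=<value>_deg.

wrap2=159.67_deg

open belt: β = asin((r2−r1)/C) = asin(-9/51) = -10.1642°
wrap1 = π − 2β = 200.3285°
wrap2 = π + 2β = 159.6715°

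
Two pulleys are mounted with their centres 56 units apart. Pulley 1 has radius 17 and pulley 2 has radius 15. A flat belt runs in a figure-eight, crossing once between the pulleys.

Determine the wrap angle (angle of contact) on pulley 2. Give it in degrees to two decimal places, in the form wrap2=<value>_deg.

wrap2=249.70_deg

crossed belt: β = asin((r1+r2)/C) = asin(32/56) = 34.8499°
wrap1 = wrap2 = π + 2β = 249.6998°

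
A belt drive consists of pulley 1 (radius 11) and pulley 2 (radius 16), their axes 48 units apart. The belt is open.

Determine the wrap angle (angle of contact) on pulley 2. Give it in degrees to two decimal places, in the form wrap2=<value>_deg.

wrap2=191.96_deg

open belt: β = asin((r2−r1)/C) = asin(5/48) = 5.9792°
wrap1 = π − 2β = 168.0417°
wrap2 = π + 2β = 191.9583°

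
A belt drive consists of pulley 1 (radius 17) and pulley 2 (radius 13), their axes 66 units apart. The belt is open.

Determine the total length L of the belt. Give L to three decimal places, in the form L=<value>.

open belt: β = asin((r2−r1)/C) = asin(-4/66) = -3.4746°
wrap1 = π − 2β = 186.9492°
wrap2 = π + 2β = 173.0508°
tangent length = C·cosβ = 65.8787
L = r1·wrap1 + r2·wrap2 + 2·C·cosβ = 17·3.2629 + 13·3.0203 + 2·65.8787 = 226.4903

L=226.490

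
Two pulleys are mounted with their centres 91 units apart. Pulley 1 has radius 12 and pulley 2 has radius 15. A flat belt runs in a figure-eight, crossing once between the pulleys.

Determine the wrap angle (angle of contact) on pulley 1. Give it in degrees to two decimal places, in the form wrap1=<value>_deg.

crossed belt: β = asin((r1+r2)/C) = asin(27/91) = 17.2597°
wrap1 = wrap2 = π + 2β = 214.5194°

wrap1=214.52_deg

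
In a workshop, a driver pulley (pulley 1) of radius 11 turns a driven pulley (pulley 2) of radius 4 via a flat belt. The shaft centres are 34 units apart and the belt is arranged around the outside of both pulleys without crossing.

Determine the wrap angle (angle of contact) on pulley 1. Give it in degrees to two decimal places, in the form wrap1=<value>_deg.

open belt: β = asin((r2−r1)/C) = asin(-7/34) = -11.8812°
wrap1 = π − 2β = 203.7623°
wrap2 = π + 2β = 156.2377°

wrap1=203.76_deg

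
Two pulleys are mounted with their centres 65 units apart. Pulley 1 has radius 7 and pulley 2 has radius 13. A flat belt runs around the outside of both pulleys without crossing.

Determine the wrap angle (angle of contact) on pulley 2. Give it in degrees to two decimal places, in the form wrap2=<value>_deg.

open belt: β = asin((r2−r1)/C) = asin(6/65) = 5.2964°
wrap1 = π − 2β = 169.4072°
wrap2 = π + 2β = 190.5928°

wrap2=190.59_deg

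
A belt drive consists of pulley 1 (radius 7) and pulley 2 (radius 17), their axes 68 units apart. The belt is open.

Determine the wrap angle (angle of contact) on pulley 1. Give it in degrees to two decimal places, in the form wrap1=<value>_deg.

open belt: β = asin((r2−r1)/C) = asin(10/68) = 8.4565°
wrap1 = π − 2β = 163.0870°
wrap2 = π + 2β = 196.9130°

wrap1=163.09_deg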